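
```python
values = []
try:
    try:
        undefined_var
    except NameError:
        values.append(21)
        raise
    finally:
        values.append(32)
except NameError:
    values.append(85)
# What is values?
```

Step-by-step execution trace:
1. Inner try: `undefined_var` raises NameError.
2. Inner `except NameError` matches → `values.append(21)` → values = [21].
3. bare `raise` re-raises NameError.
4. Inner `finally` runs during unwinding: `values.append(32)` → values = [21, 32].
5. Outer `except NameError` matches → `values.append(85)` → values = [21, 32, 85].
Result: [21, 32, 85]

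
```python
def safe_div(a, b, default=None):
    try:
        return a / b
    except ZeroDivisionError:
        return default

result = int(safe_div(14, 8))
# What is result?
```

Step-by-step execution trace:
1. `safe_div(14, 8)` enters try: `return 14 / 8` → returns 1.75. No exception raised.
2. `except ZeroDivisionError` is skipped.
3. `int(1.75)` → 1 → result = 1.
Result: 1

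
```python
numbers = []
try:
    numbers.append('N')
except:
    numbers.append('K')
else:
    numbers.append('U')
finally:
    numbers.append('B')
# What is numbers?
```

Step-by-step execution trace:
1. try: `numbers.append('N')` → numbers = ['N']. No exception raised.
2. `except` is skipped.
3. `else` runs: `numbers.append('U')` → numbers = ['N', 'U'].
4. `finally` always runs: `numbers.append('B')` → numbers = ['N', 'U', 'B'].
Result: ['N', 'U', 'B']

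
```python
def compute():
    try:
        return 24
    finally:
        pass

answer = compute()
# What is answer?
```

Step-by-step execution trace:
1. `compute()` enters try: `return 24` sets pending return value 24.
2. Before returning, `finally: pass` runs (no effect).
3. compute() returns 24 → answer = 24.
Result: 24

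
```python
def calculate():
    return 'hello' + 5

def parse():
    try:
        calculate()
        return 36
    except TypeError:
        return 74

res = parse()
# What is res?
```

Step-by-step execution trace:
1. `parse()` calls `calculate()`.
2. `calculate()` evaluates `'hello' + 5`, which raises TypeError; it propagates to the caller.
3. `return 36` is not reached.
4. `except TypeError` in parse matches → returns 74.
5. res = 74.
Result: 74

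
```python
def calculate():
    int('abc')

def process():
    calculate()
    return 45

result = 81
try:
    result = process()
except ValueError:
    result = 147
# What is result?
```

Step-by-step execution trace:
1. result starts at 81.
2. try: `process()` calls `calculate()`.
3. `calculate()` evaluates `int('abc')`, which raises ValueError; it propagates through process (uncaught).
4. `return 45` in process is not reached; the assignment to result does not complete.
5. `except ValueError` matches → result = 147.
Result: 147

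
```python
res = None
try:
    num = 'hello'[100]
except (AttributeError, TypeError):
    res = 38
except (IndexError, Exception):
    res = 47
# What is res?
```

Step-by-step execution trace:
1. `num = 'hello'[100]` raises IndexError.
2. `except (AttributeError, TypeError)` does not match IndexError; skipped.
3. `except (IndexError, Exception)` matches (IndexError is in the tuple) → res = 47.
Result: 47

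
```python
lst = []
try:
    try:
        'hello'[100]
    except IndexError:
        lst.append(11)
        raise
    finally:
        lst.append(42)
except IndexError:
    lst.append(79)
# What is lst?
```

Step-by-step execution trace:
1. Inner try: `'hello'[100]` raises IndexError.
2. Inner `except IndexError` matches → `lst.append(11)` → lst = [11].
3. bare `raise` re-raises IndexError.
4. Inner `finally` runs during unwinding: `lst.append(42)` → lst = [11, 42].
5. Outer `except IndexError` matches → `lst.append(79)` → lst = [11, 42, 79].
Result: [11, 42, 79]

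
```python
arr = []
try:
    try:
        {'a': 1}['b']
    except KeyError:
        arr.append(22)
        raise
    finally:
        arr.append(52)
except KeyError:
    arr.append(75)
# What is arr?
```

Step-by-step execution trace:
1. Inner try: `{'a': 1}['b']` raises KeyError.
2. Inner `except KeyError` matches → `arr.append(22)` → arr = [22].
3. bare `raise` re-raises KeyError.
4. Inner `finally` runs during unwinding: `arr.append(52)` → arr = [22, 52].
5. Outer `except KeyError` matches → `arr.append(75)` → arr = [22, 52, 75].
Result: [22, 52, 75]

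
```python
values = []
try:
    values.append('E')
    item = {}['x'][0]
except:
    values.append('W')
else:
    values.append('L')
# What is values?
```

Step-by-step execution trace:
1. try: `values.append('E')` → values = ['E'].
2. `item = {}['x'][0]` raises KeyError.
3. bare `except` matches → `values.append('W')` → values = ['E', 'W'].
4. `else` is skipped (an exception was raised).
Result: ['E', 'W']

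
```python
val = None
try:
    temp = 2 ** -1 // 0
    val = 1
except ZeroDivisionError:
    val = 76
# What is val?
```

Step-by-step execution trace:
1. `temp = 2 ** -1 // 0` raises ZeroDivisionError.
2. `val = 1` is not reached.
3. `except ZeroDivisionError` matches → val = 76.
Result: 76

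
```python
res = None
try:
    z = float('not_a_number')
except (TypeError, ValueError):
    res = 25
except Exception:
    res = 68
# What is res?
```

Step-by-step execution trace:
1. `z = float('not_a_number')` raises ValueError.
2. `except (TypeError, ValueError)` matches (ValueError is in the tuple) → res = 25.
3. `except Exception` is not reached.
Result: 25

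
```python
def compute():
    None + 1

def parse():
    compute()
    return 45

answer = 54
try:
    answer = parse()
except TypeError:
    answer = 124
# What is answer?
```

Step-by-step execution trace:
1. answer starts at 54.
2. try: `parse()` calls `compute()`.
3. `compute()` evaluates `None + 1`, which raises TypeError; it propagates through parse (uncaught).
4. `return 45` in parse is not reached; the assignment to answer does not complete.
5. `except TypeError` matches → answer = 124.
Result: 124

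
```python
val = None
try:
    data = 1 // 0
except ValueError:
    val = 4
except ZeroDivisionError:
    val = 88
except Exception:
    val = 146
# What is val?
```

Step-by-step execution trace:
1. `data = 1 // 0` raises ZeroDivisionError.
2. `except ValueError` does not match ZeroDivisionError; skipped.
3. `except ZeroDivisionError` matches → val = 88.
4. Remaining except clauses are skipped.
Result: 88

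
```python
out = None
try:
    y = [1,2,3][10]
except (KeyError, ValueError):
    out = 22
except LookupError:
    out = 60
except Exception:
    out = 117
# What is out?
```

Step-by-step execution trace:
1. `y = [1,2,3][10]` raises IndexError.
2. `except (KeyError, ValueError)` does not match IndexError; skipped.
3. `except LookupError` matches (IndexError is a subclass of LookupError) → out = 60.
4. `except Exception` is not reached.
Result: 60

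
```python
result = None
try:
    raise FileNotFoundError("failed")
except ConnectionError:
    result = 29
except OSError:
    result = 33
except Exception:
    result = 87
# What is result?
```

Step-by-step execution trace:
1. `raise FileNotFoundError(...)` raises FileNotFoundError.
2. `except ConnectionError` does not match (FileNotFoundError is not a subclass of ConnectionError); skipped.
3. `except OSError` matches (FileNotFoundError is a subclass of OSError) → result = 33.
4. `except Exception` is not reached.
Result: 33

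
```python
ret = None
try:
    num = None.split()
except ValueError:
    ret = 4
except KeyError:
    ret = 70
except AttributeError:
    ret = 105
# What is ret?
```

Step-by-step execution trace:
1. `num = None.split()` raises AttributeError.
2. `except ValueError` does not match AttributeError; skipped.
3. `except KeyError` does not match AttributeError; skipped.
4. `except AttributeError` matches → ret = 105.
Result: 105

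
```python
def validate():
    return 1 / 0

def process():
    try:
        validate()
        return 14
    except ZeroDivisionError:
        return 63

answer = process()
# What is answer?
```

Step-by-step execution trace:
1. `process()` calls `validate()`.
2. `validate()` evaluates `1 / 0`, which raises ZeroDivisionError; it propagates to the caller.
3. `return 14` is not reached.
4. `except ZeroDivisionError` in process matches → returns 63.
5. answer = 63.
Result: 63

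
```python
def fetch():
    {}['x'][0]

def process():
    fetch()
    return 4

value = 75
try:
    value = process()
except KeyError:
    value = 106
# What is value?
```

Step-by-step execution trace:
1. value starts at 75.
2. try: `process()` calls `fetch()`.
3. `fetch()` evaluates `{}['x'][0]`, which raises KeyError; it propagates through process (uncaught).
4. `return 4` in process is not reached; the assignment to value does not complete.
5. `except KeyError` matches → value = 106.
Result: 106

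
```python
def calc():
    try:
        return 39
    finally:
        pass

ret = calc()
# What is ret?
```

Step-by-step execution trace:
1. `calc()` enters try: `return 39` sets pending return value 39.
2. Before returning, `finally: pass` runs (no effect).
3. calc() returns 39 → ret = 39.
Result: 39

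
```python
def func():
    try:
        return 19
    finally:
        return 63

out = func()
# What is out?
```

Step-by-step execution trace:
1. `func()` enters try: `return 19` sets pending return value 19.
2. Before returning, `finally: return 63` runs and overrides the pending return.
3. func() returns 63 → out = 63.
Result: 63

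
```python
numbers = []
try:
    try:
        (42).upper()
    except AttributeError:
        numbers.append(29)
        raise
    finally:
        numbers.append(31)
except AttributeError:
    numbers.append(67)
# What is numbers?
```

Step-by-step execution trace:
1. Inner try: `(42).upper()` raises AttributeError.
2. Inner `except AttributeError` matches → `numbers.append(29)` → numbers = [29].
3. bare `raise` re-raises AttributeError.
4. Inner `finally` runs during unwinding: `numbers.append(31)` → numbers = [29, 31].
5. Outer `except AttributeError` matches → `numbers.append(67)` → numbers = [29, 31, 67].
Result: [29, 31, 67]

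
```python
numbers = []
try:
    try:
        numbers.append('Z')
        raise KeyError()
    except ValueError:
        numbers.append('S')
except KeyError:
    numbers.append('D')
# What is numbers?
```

Step-by-step execution trace:
1. Inner try: `numbers.append('Z')` → numbers = ['Z'].
2. `raise KeyError()` raises KeyError.
3. Inner `except ValueError` does not match KeyError; exception propagates to outer try.
4. Outer `except KeyError` matches → `numbers.append('D')` → numbers = ['Z', 'D'].
Result: ['Z', 'D']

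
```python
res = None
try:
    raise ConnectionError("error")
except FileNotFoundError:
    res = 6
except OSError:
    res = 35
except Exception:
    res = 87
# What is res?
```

Step-by-step execution trace:
1. `raise ConnectionError(...)` raises ConnectionError.
2. `except FileNotFoundError` does not match (ConnectionError is not a subclass of FileNotFoundError); skipped.
3. `except OSError` matches (ConnectionError is a subclass of OSError) → res = 35.
4. `except Exception` is not reached.
Result: 35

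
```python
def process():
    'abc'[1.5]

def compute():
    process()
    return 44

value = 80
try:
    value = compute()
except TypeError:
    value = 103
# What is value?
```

Step-by-step execution trace:
1. value starts at 80.
2. try: `compute()` calls `process()`.
3. `process()` evaluates `'abc'[1.5]`, which raises TypeError; it propagates through compute (uncaught).
4. `return 44` in compute is not reached; the assignment to value does not complete.
5. `except TypeError` matches → value = 103.
Result: 103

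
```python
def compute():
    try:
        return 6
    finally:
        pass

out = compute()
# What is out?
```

Step-by-step execution trace:
1. `compute()` enters try: `return 6` sets pending return value 6.
2. Before returning, `finally: pass` runs (no effect).
3. compute() returns 6 → out = 6.
Result: 6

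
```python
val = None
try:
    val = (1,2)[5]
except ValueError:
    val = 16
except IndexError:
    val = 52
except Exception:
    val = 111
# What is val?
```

Step-by-step execution trace:
1. `val = (1,2)[5]` raises IndexError.
2. `except ValueError` does not match IndexError; skipped.
3. `except IndexError` matches → val = 52.
4. Remaining except clauses are skipped.
Result: 52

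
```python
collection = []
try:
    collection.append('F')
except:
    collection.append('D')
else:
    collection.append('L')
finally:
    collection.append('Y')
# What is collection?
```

Step-by-step execution trace:
1. try: `collection.append('F')` → collection = ['F']. No exception raised.
2. `except` is skipped.
3. `else` runs: `collection.append('L')` → collection = ['F', 'L'].
4. `finally` always runs: `collection.append('Y')` → collection = ['F', 'L', 'Y'].
Result: ['F', 'L', 'Y']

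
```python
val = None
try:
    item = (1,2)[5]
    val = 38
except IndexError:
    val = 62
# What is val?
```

Step-by-step execution trace:
1. `item = (1,2)[5]` raises IndexError.
2. `val = 38` is not reached.
3. `except IndexError` matches → val = 62.
Result: 62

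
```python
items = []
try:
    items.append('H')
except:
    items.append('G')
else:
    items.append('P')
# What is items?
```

Step-by-step execution trace:
1. try: `items.append('H')` → items = ['H']. No exception raised.
2. `except` is skipped.
3. `else` runs (try completed without exception): `items.append('P')` → items = ['H', 'P'].
Result: ['H', 'P']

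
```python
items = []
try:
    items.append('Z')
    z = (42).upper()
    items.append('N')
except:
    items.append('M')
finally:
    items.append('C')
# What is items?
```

Step-by-step execution trace:
1. try: `items.append('Z')` → items = ['Z'].
2. `z = (42).upper()` raises AttributeError; `items.append('N')` is not reached.
3. bare `except` matches → `items.append('M')` → items = ['Z', 'M'].
4. finally always runs: `items.append('C')` → items = ['Z', 'M', 'C'].
Result: ['Z', 'M', 'C']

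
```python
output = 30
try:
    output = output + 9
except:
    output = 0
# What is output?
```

Step-by-step execution trace:
1. output starts at 30.
2. try: `output = output + 9` → output = 39. No exception raised.
3. `except` is skipped.
Result: 39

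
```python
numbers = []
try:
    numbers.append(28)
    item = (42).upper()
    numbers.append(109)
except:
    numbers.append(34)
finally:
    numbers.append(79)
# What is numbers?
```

Step-by-step execution trace:
1. try: `numbers.append(28)` → numbers = [28].
2. `item = (42).upper()` raises AttributeError; `numbers.append(109)` is not reached.
3. bare `except` matches → `numbers.append(34)` → numbers = [28, 34].
4. finally always runs: `numbers.append(79)` → numbers = [28, 34, 79].
Result: [28, 34, 79]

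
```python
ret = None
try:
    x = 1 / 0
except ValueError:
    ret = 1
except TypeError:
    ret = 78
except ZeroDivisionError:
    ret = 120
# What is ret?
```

Step-by-step execution trace:
1. `x = 1 / 0` raises ZeroDivisionError.
2. `except ValueError` does not match ZeroDivisionError; skipped.
3. `except TypeError` does not match ZeroDivisionError; skipped.
4. `except ZeroDivisionError` matches → ret = 120.
Result: 120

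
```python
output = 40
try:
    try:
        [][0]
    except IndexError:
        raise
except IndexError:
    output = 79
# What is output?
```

Step-by-step execution trace:
1. Inner try: `[][0]` raises IndexError.
2. Inner `except IndexError` matches; bare `raise` re-raises the same IndexError.
3. Outer `except IndexError` matches → output = 79.
Result: 79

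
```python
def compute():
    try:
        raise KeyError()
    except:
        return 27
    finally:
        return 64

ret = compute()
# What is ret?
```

Step-by-step execution trace:
1. `compute()` enters try: `raise KeyError()` raises KeyError.
2. bare `except` matches → `return 27` sets pending return value 27.
3. Before returning, `finally: return 64` runs and overrides the pending return.
4. compute() returns 64 → ret = 64.
Result: 64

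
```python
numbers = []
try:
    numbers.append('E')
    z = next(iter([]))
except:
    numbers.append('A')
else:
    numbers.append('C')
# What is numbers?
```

Step-by-step execution trace:
1. try: `numbers.append('E')` → numbers = ['E'].
2. `z = next(iter([]))` raises StopIteration.
3. bare `except` matches → `numbers.append('A')` → numbers = ['E', 'A'].
4. `else` is skipped (an exception was raised).
Result: ['E', 'A']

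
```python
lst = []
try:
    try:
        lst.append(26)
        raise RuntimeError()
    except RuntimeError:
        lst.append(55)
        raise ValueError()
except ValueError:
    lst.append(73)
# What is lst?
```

Step-by-step execution trace:
1. Inner try: `lst.append(26)` → lst = [26].
2. `raise RuntimeError()` raises RuntimeError.
3. Inner `except RuntimeError` matches → `lst.append(55)` → lst = [26, 55].
4. `raise ValueError()` raises ValueError; propagates to outer try.
5. Outer `except ValueError` matches → `lst.append(73)` → lst = [26, 55, 73].
Result: [26, 55, 73]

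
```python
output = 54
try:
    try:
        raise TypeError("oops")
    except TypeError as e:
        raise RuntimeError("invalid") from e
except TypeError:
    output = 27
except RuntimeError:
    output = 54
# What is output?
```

Step-by-step execution trace:
1. Inner try raises TypeError; inner `except TypeError as e` catches it.
2. `raise RuntimeError(...) from e` raises RuntimeError (TypeError is attached as __cause__, but only RuntimeError is active).
3. Outer `except TypeError` does not match RuntimeError; skipped.
4. Outer `except RuntimeError` matches → output = 54.
Result: 54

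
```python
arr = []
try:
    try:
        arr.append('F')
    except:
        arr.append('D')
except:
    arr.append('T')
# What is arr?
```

Step-by-step execution trace:
1. Inner try: `arr.append('F')` → arr = ['F']. No exception raised.
2. Inner `except` is skipped.
3. Inner try completes normally; outer `except` is skipped.
Result: ['F']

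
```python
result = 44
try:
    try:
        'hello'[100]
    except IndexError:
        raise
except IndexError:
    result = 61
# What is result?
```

Step-by-step execution trace:
1. Inner try: `'hello'[100]` raises IndexError.
2. Inner `except IndexError` matches; bare `raise` re-raises the same IndexError.
3. Outer `except IndexError` matches → result = 61.
Result: 61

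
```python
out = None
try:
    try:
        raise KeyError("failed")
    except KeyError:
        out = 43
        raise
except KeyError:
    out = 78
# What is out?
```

Step-by-step execution trace:
1. Inner try: `raise KeyError("failed")` raises KeyError.
2. Inner `except KeyError` matches → out = 43.
3. bare `raise` re-raises the same KeyError.
4. Outer `except KeyError` matches → out = 78.
Result: 78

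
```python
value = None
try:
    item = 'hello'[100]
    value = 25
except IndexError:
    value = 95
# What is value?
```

Step-by-step execution trace:
1. `item = 'hello'[100]` raises IndexError.
2. `value = 25` is not reached.
3. `except IndexError` matches → value = 95.
Result: 95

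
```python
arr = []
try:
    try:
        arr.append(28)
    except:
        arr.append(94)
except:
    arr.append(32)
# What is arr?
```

Step-by-step execution trace:
1. Inner try: `arr.append(28)` → arr = [28]. No exception raised.
2. Inner `except` is skipped.
3. Inner try completes normally; outer `except` is skipped.
Result: [28]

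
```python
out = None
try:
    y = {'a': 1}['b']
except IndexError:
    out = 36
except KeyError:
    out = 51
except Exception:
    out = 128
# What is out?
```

Step-by-step execution trace:
1. `y = {'a': 1}['b']` raises KeyError.
2. `except IndexError` does not match KeyError; skipped.
3. `except KeyError` matches → out = 51.
4. Remaining except clauses are skipped.
Result: 51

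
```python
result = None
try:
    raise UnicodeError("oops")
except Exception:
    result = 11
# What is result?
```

Step-by-step execution trace:
1. `raise UnicodeError(...)` raises UnicodeError.
2. `except Exception` matches (UnicodeError is a subclass of Exception) → result = 11.
Result: 11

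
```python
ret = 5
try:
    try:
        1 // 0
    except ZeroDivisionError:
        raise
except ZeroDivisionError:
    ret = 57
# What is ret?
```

Step-by-step execution trace:
1. Inner try: `1 // 0` raises ZeroDivisionError.
2. Inner `except ZeroDivisionError` matches; bare `raise` re-raises the same ZeroDivisionError.
3. Outer `except ZeroDivisionError` matches → ret = 57.
Result: 57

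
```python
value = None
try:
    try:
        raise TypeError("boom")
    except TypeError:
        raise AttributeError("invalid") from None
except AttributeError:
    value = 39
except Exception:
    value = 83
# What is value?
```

Step-by-step execution trace:
1. Inner try raises TypeError; inner `except TypeError` catches it.
2. `raise AttributeError(...) from None` raises AttributeError (from None suppresses __context__, but the active exception is still AttributeError).
3. Outer `except AttributeError` matches → value = 39.
4. `except Exception` is not reached.
Result: 39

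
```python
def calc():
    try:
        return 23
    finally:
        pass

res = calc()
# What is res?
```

Step-by-step execution trace:
1. `calc()` enters try: `return 23` sets pending return value 23.
2. Before returning, `finally: pass` runs (no effect).
3. calc() returns 23 → res = 23.
Result: 23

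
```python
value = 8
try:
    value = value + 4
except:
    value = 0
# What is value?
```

Step-by-step execution trace:
1. value starts at 8.
2. try: `value = value + 4` → value = 12. No exception raised.
3. `except` is skipped.
Result: 12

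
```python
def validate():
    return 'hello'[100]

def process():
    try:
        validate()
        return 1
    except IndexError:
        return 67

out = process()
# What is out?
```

Step-by-step execution trace:
1. `process()` calls `validate()`.
2. `validate()` evaluates `'hello'[100]`, which raises IndexError; it propagates to the caller.
3. `return 1` is not reached.
4. `except IndexError` in process matches → returns 67.
5. out = 67.
Result: 67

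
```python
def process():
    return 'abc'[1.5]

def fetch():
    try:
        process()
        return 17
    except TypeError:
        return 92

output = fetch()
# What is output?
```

Step-by-step execution trace:
1. `fetch()` calls `process()`.
2. `process()` evaluates `'abc'[1.5]`, which raises TypeError; it propagates to the caller.
3. `return 17` is not reached.
4. `except TypeError` in fetch matches → returns 92.
5. output = 92.
Result: 92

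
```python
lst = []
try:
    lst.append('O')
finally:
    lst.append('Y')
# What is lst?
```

Step-by-step execution trace:
1. try: `lst.append('O')` → lst = ['O'].
2. The try body completes without raising.
3. finally always runs: `lst.append('Y')` → lst = ['O', 'Y'].
Result: ['O', 'Y']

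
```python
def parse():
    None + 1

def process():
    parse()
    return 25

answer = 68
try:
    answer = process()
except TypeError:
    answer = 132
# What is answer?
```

Step-by-step execution trace:
1. answer starts at 68.
2. try: `process()` calls `parse()`.
3. `parse()` evaluates `None + 1`, which raises TypeError; it propagates through process (uncaught).
4. `return 25` in process is not reached; the assignment to answer does not complete.
5. `except TypeError` matches → answer = 132.
Result: 132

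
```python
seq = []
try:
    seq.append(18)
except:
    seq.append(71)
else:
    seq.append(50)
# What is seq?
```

Step-by-step execution trace:
1. try: `seq.append(18)` → seq = [18]. No exception raised.
2. `except` is skipped.
3. `else` runs (try completed without exception): `seq.append(50)` → seq = [18, 50].
Result: [18, 50]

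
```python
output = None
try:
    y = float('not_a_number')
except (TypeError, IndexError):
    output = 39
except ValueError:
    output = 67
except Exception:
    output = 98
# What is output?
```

Step-by-step execution trace:
1. `y = float('not_a_number')` raises ValueError.
2. `except (TypeError, IndexError)` does not match ValueError; skipped.
3. `except ValueError` matches (exact type match) → output = 67.
4. `except Exception` is not reached.
Result: 67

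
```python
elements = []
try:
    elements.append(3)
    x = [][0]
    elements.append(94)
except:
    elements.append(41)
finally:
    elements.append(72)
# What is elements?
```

Step-by-step execution trace:
1. try: `elements.append(3)` → elements = [3].
2. `x = [][0]` raises IndexError; `elements.append(94)` is not reached.
3. bare `except` matches → `elements.append(41)` → elements = [3, 41].
4. finally always runs: `elements.append(72)` → elements = [3, 41, 72].
Result: [3, 41, 72]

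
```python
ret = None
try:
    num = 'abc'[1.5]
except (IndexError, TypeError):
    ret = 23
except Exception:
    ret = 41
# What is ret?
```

Step-by-step execution trace:
1. `num = 'abc'[1.5]` raises TypeError.
2. `except (IndexError, TypeError)` matches (TypeError is in the tuple) → ret = 23.
3. `except Exception` is not reached.
Result: 23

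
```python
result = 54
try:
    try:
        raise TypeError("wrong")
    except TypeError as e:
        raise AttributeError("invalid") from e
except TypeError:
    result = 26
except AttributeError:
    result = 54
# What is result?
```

Step-by-step execution trace:
1. Inner try raises TypeError; inner `except TypeError as e` catches it.
2. `raise AttributeError(...) from e` raises AttributeError (TypeError is attached as __cause__, but only AttributeError is active).
3. Outer `except TypeError` does not match AttributeError; skipped.
4. Outer `except AttributeError` matches → result = 54.
Result: 54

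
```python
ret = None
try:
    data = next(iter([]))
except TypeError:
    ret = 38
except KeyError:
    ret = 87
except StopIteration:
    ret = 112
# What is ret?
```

Step-by-step execution trace:
1. `data = next(iter([]))` raises StopIteration.
2. `except TypeError` does not match StopIteration; skipped.
3. `except KeyError` does not match StopIteration; skipped.
4. `except StopIteration` matches → ret = 112.
Result: 112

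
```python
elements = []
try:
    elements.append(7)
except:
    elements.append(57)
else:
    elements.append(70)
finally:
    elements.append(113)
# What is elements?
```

Step-by-step execution trace:
1. try: `elements.append(7)` → elements = [7]. No exception raised.
2. `except` is skipped.
3. `else` runs: `elements.append(70)` → elements = [7, 70].
4. `finally` always runs: `elements.append(113)` → elements = [7, 70, 113].
Result: [7, 70, 113]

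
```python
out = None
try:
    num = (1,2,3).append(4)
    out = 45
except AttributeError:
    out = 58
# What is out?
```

Step-by-step execution trace:
1. `num = (1,2,3).append(4)` raises AttributeError.
2. `out = 45` is not reached.
3. `except AttributeError` matches → out = 58.
Result: 58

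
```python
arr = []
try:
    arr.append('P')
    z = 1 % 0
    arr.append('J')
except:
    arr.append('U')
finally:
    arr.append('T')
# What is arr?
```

Step-by-step execution trace:
1. try: `arr.append('P')` → arr = ['P'].
2. `z = 1 % 0` raises ZeroDivisionError; `arr.append('J')` is not reached.
3. bare `except` matches → `arr.append('U')` → arr = ['P', 'U'].
4. finally always runs: `arr.append('T')` → arr = ['P', 'U', 'T'].
Result: ['P', 'U', 'T']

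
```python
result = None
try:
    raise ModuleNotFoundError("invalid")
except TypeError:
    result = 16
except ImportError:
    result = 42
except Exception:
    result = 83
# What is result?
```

Step-by-step execution trace:
1. `raise ModuleNotFoundError(...)` raises ModuleNotFoundError.
2. `except TypeError` does not match (ModuleNotFoundError is not a subclass of TypeError); skipped.
3. `except ImportError` matches (ModuleNotFoundError is a subclass of ImportError) → result = 42.
4. `except Exception` is not reached.
Result: 42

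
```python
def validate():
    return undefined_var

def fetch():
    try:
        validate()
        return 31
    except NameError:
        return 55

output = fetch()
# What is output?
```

Step-by-step execution trace:
1. `fetch()` calls `validate()`.
2. `validate()` evaluates `undefined_var`, which raises NameError; it propagates to the caller.
3. `return 31` is not reached.
4. `except NameError` in fetch matches → returns 55.
5. output = 55.
Result: 55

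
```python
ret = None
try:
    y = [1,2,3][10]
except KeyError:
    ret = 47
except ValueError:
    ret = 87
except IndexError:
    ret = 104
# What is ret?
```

Step-by-step execution trace:
1. `y = [1,2,3][10]` raises IndexError.
2. `except KeyError` does not match IndexError; skipped.
3. `except ValueError` does not match IndexError; skipped.
4. `except IndexError` matches → ret = 104.
Result: 104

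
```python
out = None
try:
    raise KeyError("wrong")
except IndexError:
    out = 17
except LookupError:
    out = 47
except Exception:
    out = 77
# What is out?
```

Step-by-step execution trace:
1. `raise KeyError(...)` raises KeyError.
2. `except IndexError` does not match (KeyError is not a subclass of IndexError); skipped.
3. `except LookupError` matches (KeyError is a subclass of LookupError) → out = 47.
4. `except Exception` is not reached.
Result: 47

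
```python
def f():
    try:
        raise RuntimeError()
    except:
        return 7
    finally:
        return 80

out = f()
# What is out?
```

Step-by-step execution trace:
1. `f()` enters try: `raise RuntimeError()` raises RuntimeError.
2. bare `except` matches → `return 7` sets pending return value 7.
3. Before returning, `finally: return 80` runs and overrides the pending return.
4. f() returns 80 → out = 80.
Result: 80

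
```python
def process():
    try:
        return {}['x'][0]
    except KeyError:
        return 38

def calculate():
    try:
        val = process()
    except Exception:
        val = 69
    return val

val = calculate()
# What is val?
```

Step-by-step execution trace:
1. `calculate()` calls `process()`.
2. In process: `{}['x'][0]` raises KeyError; `except KeyError` catches it → returns 38.
3. In calculate: `val = process()` → val = 38. No exception reaches calculate.
4. `except Exception` is skipped; calculate returns 38.
5. val = 38.
Result: 38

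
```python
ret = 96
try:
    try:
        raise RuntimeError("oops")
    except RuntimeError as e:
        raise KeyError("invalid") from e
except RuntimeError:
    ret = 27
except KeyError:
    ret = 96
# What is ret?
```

Step-by-step execution trace:
1. Inner try raises RuntimeError; inner `except RuntimeError as e` catches it.
2. `raise KeyError(...) from e` raises KeyError (RuntimeError is attached as __cause__, but only KeyError is active).
3. Outer `except RuntimeError` does not match KeyError; skipped.
4. Outer `except KeyError` matches → ret = 96.
Result: 96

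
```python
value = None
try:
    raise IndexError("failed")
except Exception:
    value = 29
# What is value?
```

Step-by-step execution trace:
1. `raise IndexError(...)` raises IndexError.
2. `except Exception` matches (IndexError is a subclass of Exception) → value = 29.
Result: 29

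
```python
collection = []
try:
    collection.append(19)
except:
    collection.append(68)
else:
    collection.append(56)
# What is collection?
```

Step-by-step execution trace:
1. try: `collection.append(19)` → collection = [19]. No exception raised.
2. `except` is skipped.
3. `else` runs (try completed without exception): `collection.append(56)` → collection = [19, 56].
Result: [19, 56]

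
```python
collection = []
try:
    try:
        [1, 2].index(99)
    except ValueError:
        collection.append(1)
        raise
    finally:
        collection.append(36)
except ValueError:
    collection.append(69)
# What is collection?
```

Step-by-step execution trace:
1. Inner try: `[1, 2].index(99)` raises ValueError.
2. Inner `except ValueError` matches → `collection.append(1)` → collection = [1].
3. bare `raise` re-raises ValueError.
4. Inner `finally` runs during unwinding: `collection.append(36)` → collection = [1, 36].
5. Outer `except ValueError` matches → `collection.append(69)` → collection = [1, 36, 69].
Result: [1, 36, 69]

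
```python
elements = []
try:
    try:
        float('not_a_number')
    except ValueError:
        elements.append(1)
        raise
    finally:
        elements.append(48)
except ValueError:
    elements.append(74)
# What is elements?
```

Step-by-step execution trace:
1. Inner try: `float('not_a_number')` raises ValueError.
2. Inner `except ValueError` matches → `elements.append(1)` → elements = [1].
3. bare `raise` re-raises ValueError.
4. Inner `finally` runs during unwinding: `elements.append(48)` → elements = [1, 48].
5. Outer `except ValueError` matches → `elements.append(74)` → elements = [1, 48, 74].
Result: [1, 48, 74]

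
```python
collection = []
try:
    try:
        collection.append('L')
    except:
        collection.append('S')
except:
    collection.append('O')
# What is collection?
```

Step-by-step execution trace:
1. Inner try: `collection.append('L')` → collection = ['L']. No exception raised.
2. Inner `except` is skipped.
3. Inner try completes normally; outer `except` is skipped.
Result: ['L']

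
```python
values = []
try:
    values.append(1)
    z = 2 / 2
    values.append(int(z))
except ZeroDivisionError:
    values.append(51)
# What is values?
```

Step-by-step execution trace:
1. try: `values.append(1)` → values = [1].
2. `z = 2 / 2` → z = 1.0. No exception raised.
3. `values.append(int(z))` → values = [1, 1].
4. `except ZeroDivisionError` is skipped (no exception was raised).
Result: [1, 1]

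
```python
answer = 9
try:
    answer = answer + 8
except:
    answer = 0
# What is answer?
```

Step-by-step execution trace:
1. answer starts at 9.
2. try: `answer = answer + 8` → answer = 17. No exception raised.
3. `except` is skipped.
Result: 17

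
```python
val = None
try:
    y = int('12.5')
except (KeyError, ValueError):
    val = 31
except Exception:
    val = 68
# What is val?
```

Step-by-step execution trace:
1. `y = int('12.5')` raises ValueError.
2. `except (KeyError, ValueError)` matches (ValueError is in the tuple) → val = 31.
3. `except Exception` is not reached.
Result: 31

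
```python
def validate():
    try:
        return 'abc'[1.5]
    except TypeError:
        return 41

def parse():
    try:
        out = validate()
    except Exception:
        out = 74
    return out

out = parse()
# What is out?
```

Step-by-step execution trace:
1. `parse()` calls `validate()`.
2. In validate: `'abc'[1.5]` raises TypeError; `except TypeError` catches it → returns 41.
3. In parse: `out = validate()` → out = 41. No exception reaches parse.
4. `except Exception` is skipped; parse returns 41.
5. out = 41.
Result: 41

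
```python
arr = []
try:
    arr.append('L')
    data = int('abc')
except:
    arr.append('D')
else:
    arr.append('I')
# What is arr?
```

Step-by-step execution trace:
1. try: `arr.append('L')` → arr = ['L'].
2. `data = int('abc')` raises ValueError.
3. bare `except` matches → `arr.append('D')` → arr = ['L', 'D'].
4. `else` is skipped (an exception was raised).
Result: ['L', 'D']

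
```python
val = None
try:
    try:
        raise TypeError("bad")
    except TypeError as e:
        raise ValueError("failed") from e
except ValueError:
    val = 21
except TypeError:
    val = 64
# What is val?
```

Step-by-step execution trace:
1. Inner try raises TypeError; inner `except TypeError as e` catches it.
2. `raise ValueError(...) from e` raises ValueError (TypeError is attached as __cause__, but only ValueError is active).
3. Outer `except ValueError` matches → val = 21.
4. `except TypeError` is not reached.
Result: 21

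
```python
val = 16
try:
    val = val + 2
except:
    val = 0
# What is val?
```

Step-by-step execution trace:
1. val starts at 16.
2. try: `val = val + 2` → val = 18. No exception raised.
3. `except` is skipped.
Result: 18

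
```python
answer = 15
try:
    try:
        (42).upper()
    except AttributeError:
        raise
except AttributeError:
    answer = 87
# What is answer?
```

Step-by-step execution trace:
1. Inner try: `(42).upper()` raises AttributeError.
2. Inner `except AttributeError` matches; bare `raise` re-raises the same AttributeError.
3. Outer `except AttributeError` matches → answer = 87.
Result: 87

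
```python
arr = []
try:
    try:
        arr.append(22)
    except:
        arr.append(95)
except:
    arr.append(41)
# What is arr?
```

Step-by-step execution trace:
1. Inner try: `arr.append(22)` → arr = [22]. No exception raised.
2. Inner `except` is skipped.
3. Inner try completes normally; outer `except` is skipped.
Result: [22]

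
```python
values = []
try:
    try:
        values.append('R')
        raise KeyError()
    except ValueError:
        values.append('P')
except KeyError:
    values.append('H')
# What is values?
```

Step-by-step execution trace:
1. Inner try: `values.append('R')` → values = ['R'].
2. `raise KeyError()` raises KeyError.
3. Inner `except ValueError` does not match KeyError; exception propagates to outer try.
4. Outer `except KeyError` matches → `values.append('H')` → values = ['R', 'H'].
Result: ['R', 'H']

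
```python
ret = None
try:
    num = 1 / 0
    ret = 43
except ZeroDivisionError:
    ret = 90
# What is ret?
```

Step-by-step execution trace:
1. `num = 1 / 0` raises ZeroDivisionError.
2. `ret = 43` is not reached.
3. `except ZeroDivisionError` matches → ret = 90.
Result: 90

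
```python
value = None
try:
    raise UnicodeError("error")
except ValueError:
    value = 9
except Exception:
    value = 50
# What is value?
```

Step-by-step execution trace:
1. `raise UnicodeError(...)` raises UnicodeError.
2. `except ValueError` matches (UnicodeError is a subclass of ValueError) → value = 9.
3. `except Exception` is not reached.
Result: 9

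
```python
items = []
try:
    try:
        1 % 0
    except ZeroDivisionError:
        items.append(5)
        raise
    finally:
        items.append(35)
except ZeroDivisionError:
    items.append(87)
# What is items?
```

Step-by-step execution trace:
1. Inner try: `1 % 0` raises ZeroDivisionError.
2. Inner `except ZeroDivisionError` matches → `items.append(5)` → items = [5].
3. bare `raise` re-raises ZeroDivisionError.
4. Inner `finally` runs during unwinding: `items.append(35)` → items = [5, 35].
5. Outer `except ZeroDivisionError` matches → `items.append(87)` → items = [5, 35, 87].
Result: [5, 35, 87]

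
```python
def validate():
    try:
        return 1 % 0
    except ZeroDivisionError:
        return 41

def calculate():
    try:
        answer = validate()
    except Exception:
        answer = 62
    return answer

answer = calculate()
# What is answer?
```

Step-by-step execution trace:
1. `calculate()` calls `validate()`.
2. In validate: `1 % 0` raises ZeroDivisionError; `except ZeroDivisionError` catches it → returns 41.
3. In calculate: `answer = validate()` → answer = 41. No exception reaches calculate.
4. `except Exception` is skipped; calculate returns 41.
5. answer = 41.
Result: 41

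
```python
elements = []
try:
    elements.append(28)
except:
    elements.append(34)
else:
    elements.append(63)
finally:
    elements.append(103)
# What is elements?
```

Step-by-step execution trace:
1. try: `elements.append(28)` → elements = [28]. No exception raised.
2. `except` is skipped.
3. `else` runs: `elements.append(63)` → elements = [28, 63].
4. `finally` always runs: `elements.append(103)` → elements = [28, 63, 103].
Result: [28, 63, 103]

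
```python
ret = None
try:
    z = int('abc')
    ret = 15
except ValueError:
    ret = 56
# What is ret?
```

Step-by-step execution trace:
1. `z = int('abc')` raises ValueError.
2. `ret = 15` is not reached.
3. `except ValueError` matches → ret = 56.
Result: 56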